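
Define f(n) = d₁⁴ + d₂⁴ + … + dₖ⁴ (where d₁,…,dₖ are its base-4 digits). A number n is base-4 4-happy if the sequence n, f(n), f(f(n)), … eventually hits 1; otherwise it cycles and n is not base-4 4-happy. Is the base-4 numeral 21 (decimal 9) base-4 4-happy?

9 = (2,1)_4 → 2⁴ + 1⁴ = 17
17 = (1,0,1)_4 → 1⁴ + 0⁴ + 1⁴ = 2
2 = (2)_4 → 2⁴ = 16
16 = (1,0,0)_4 → 1⁴ + 0⁴ + 0⁴ = 1  — reached 1.

base-4 4-happy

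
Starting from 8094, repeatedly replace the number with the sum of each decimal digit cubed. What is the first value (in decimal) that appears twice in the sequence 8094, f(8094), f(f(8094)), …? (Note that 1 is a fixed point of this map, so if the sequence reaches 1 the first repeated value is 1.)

153

8094 → 8³ + 0³ + 9³ + 4³ = 1305
1305 → 1³ + 3³ + 0³ + 5³ = 153
153 → 1³ + 5³ + 3³ = 153  — 153 already appeared earlier.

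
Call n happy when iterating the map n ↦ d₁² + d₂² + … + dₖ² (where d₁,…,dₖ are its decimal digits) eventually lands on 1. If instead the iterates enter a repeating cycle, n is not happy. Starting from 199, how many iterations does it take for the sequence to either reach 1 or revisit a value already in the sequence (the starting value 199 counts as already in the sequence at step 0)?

199 → 1² + 9² + 9² = 1 + 81 + 81 = 163
163 → 1² + 6² + 3² = 1 + 36 + 9 = 46
46 → 4² + 6² = 16 + 36 = 52
52 → 5² + 2² = 25 + 4 = 29
29 → 2² + 9² = 4 + 81 = 85
85 → 8² + 5² = 64 + 25 = 89
89 → 8² + 9² = 64 + 81 = 145
145 → 1² + 4² + 5² = 1 + 16 + 25 = 42
42 → 4² + 2² = 16 + 4 = 20
20 → 2² + 0² = 4 + 0 = 4
4 → 4² = 16
16 → 1² + 6² = 1 + 36 = 37
37 → 3² + 7² = 9 + 49 = 58
58 → 5² + 8² = 25 + 64 = 89  — 89 repeats.
That took 14 steps.

14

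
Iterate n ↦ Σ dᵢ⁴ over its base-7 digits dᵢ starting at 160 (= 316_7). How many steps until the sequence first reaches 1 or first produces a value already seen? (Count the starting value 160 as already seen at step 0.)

160 = (3,1,6)_7 → 3⁴ + 1⁴ + 6⁴ = 1378
1378 = (4,0,0,6)_7 → 4⁴ + 0⁴ + 0⁴ + 6⁴ = 1552
1552 = (4,3,4,5)_7 → 4⁴ + 3⁴ + 4⁴ + 5⁴ = 1218
1218 = (3,3,6,0)_7 → 3⁴ + 3⁴ + 6⁴ + 0⁴ = 1458
1458 = (4,1,5,2)_7 → 4⁴ + 1⁴ + 5⁴ + 2⁴ = 898
898 = (2,4,2,2)_7 → 2⁴ + 4⁴ + 2⁴ + 2⁴ = 304
304 = (6,1,3)_7 → 6⁴ + 1⁴ + 3⁴ = 1378  — 1378 repeats.
That took 7 steps.

7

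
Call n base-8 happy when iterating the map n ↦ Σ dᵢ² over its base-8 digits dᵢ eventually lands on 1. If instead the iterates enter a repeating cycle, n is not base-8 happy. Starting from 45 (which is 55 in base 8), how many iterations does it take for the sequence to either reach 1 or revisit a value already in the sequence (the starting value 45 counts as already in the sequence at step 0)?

6

45 = (5,5)_8 → 5² + 5² = 50
50 = (6,2)_8 → 6² + 2² = 40
40 = (5,0)_8 → 5² + 0² = 25
25 = (3,1)_8 → 3² + 1² = 10
10 = (1,2)_8 → 1² + 2² = 5
5 = (5)_8 → 5² = 25  — 25 repeats.
That took 6 steps.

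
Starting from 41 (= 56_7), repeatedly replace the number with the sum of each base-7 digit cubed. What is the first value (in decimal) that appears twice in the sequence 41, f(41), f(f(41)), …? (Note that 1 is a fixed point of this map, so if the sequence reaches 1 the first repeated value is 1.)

41 = (5,6)_7 → 341
341 = (6,6,5)_7 → 557
557 = (1,4,2,4)_7 → 137
137 = (2,5,4)_7 → 197
197 = (4,0,1)_7 → 65
65 = (1,2,2)_7 → 17
17 = (2,3)_7 → 35
35 = (5,0)_7 → 125
125 = (2,3,6)_7 → 251
251 = (5,0,6)_7 → 341  — 341 already appeared earlier.

341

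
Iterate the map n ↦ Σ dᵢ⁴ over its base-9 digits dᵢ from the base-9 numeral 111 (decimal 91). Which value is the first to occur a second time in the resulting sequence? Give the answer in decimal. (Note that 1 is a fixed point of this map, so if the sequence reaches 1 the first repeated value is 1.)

91 = (1,1,1)_9 → 1⁴ + 1⁴ + 1⁴ = 1 + 1 + 1 = 3
3 = (3)_9 → 3⁴ = 81
81 = (1,0,0)_9 → 1⁴ + 0⁴ + 0⁴ = 1 + 0 + 0 = 1  — reached the fixed point 1.
1 → 1, so 1 is the first repeated value.

1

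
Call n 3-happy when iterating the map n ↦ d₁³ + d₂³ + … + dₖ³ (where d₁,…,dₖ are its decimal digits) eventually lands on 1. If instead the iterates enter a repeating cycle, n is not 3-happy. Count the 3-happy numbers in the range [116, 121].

116: 116 → 218 → 521 → 134 → 92 → 737 → 713 → 371 → 371  — not 3-happy
117: 117 → 345 → 216 → 225 → 141 → 66 → 432 → 99 → 1458 → 702 → 351 → 153 → 153  — not 3-happy
118: 118 → 514 → 190 → 730 → 370 → 370  — not 3-happy
119: 119 → 731 → 371 → 371  — not 3-happy
120: 120 → 9 → 729 → 1080 → 513 → 153 → 153  — not 3-happy
121: 121 → 10 → 1  — 3-happy
3-happy: 121

1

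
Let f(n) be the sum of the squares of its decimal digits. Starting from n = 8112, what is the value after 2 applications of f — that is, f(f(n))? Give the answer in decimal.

49

8112 → 8² + 1² + 1² + 2² = 64 + 1 + 1 + 4 = 70
70 → 7² + 0² = 49 + 0 = 49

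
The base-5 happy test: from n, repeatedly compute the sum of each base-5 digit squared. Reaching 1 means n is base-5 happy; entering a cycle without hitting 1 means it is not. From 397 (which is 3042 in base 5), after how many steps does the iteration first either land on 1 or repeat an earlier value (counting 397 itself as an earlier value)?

397 = (3,0,4,2)_5 → 3² + 0² + 4² + 2² = 9 + 0 + 16 + 4 = 29
29 = (1,0,4)_5 → 1² + 0² + 4² = 1 + 0 + 16 = 17
17 = (3,2)_5 → 3² + 2² = 9 + 4 = 13
13 = (2,3)_5 → 2² + 3² = 4 + 9 = 13  — 13 repeats.
That took 4 steps.

4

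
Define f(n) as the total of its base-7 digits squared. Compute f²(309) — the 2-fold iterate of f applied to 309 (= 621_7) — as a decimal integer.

61

309 = (6,2,1)_7 → 6² + 2² + 1² = 36 + 4 + 1 = 41
41 = (5,6)_7 → 5² + 6² = 25 + 36 = 61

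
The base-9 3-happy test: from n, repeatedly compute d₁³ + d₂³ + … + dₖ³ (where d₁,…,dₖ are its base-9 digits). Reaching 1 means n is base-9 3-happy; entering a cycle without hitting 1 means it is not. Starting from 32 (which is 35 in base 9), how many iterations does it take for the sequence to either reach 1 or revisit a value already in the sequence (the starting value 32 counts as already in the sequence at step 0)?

32 = (3,5)_9 → 3³ + 5³ = 152
152 = (1,7,8)_9 → 1³ + 7³ + 8³ = 856
856 = (1,1,5,1)_9 → 1³ + 1³ + 5³ + 1³ = 128
128 = (1,5,2)_9 → 1³ + 5³ + 2³ = 134
134 = (1,5,8)_9 → 1³ + 5³ + 8³ = 638
638 = (7,7,8)_9 → 7³ + 7³ + 8³ = 1198
1198 = (1,5,7,1)_9 → 1³ + 5³ + 7³ + 1³ = 470
470 = (5,7,2)_9 → 5³ + 7³ + 2³ = 476
476 = (5,7,8)_9 → 5³ + 7³ + 8³ = 980
980 = (1,3,0,8)_9 → 1³ + 3³ + 0³ + 8³ = 540
540 = (6,6,0)_9 → 6³ + 6³ + 0³ = 432
432 = (5,3,0)_9 → 5³ + 3³ + 0³ = 152  — 152 repeats.
That took 12 steps.

12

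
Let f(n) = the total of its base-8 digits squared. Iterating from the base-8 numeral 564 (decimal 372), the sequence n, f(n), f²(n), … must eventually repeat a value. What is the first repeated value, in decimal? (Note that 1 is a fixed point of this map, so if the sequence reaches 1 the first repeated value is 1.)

1

372 = (5,6,4)_8 → 5² + 6² + 4² = 77
77 = (1,1,5)_8 → 1² + 1² + 5² = 27
27 = (3,3)_8 → 3² + 3² = 18
18 = (2,2)_8 → 2² + 2² = 8
8 = (1,0)_8 → 1² + 0² = 1  — reached the fixed point 1.
1 → 1, so 1 is the first repeated value.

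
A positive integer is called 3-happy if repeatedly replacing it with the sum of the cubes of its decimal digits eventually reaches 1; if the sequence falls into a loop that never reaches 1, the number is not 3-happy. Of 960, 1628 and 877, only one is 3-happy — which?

877

960: 960 → 945 → 918 → 1242 → 81 → 513 → 153 → 153  — repeats 153 (not 3-happy)
1628: 1628 → 737 → 713 → 371 → 371  — repeats 371 (not 3-happy)
877: 877 → 1198 → 1243 → 100 → 1  — reaches 1 (3-happy)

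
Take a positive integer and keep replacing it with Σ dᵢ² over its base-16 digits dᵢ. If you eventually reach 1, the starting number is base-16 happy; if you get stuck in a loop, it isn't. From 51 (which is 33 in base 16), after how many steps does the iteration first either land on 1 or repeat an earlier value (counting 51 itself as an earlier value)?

51 = (3,3)_16 → 3² + 3² = 18
18 = (1,2)_16 → 1² + 2² = 5
5 = (5)_16 → 5² = 25
25 = (1,9)_16 → 1² + 9² = 82
82 = (5,2)_16 → 5² + 2² = 29
29 = (1,13)_16 → 1² + 13² = 170
170 = (10,10)_16 → 10² + 10² = 200
200 = (12,8)_16 → 12² + 8² = 208
208 = (13,0)_16 → 13² + 0² = 169
169 = (10,9)_16 → 10² + 9² = 181
181 = (11,5)_16 → 11² + 5² = 146
146 = (9,2)_16 → 9² + 2² = 85
85 = (5,5)_16 → 5² + 5² = 50
50 = (3,2)_16 → 3² + 2² = 13
13 = (13)_16 → 13² = 169  — 169 repeats.
That took 15 steps.

15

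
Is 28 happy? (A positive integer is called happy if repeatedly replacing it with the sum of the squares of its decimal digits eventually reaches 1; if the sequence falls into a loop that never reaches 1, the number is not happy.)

happy

28 → 2² + 8² = 68
68 → 6² + 8² = 100
100 → 1² + 0² + 0² = 1  — reached 1.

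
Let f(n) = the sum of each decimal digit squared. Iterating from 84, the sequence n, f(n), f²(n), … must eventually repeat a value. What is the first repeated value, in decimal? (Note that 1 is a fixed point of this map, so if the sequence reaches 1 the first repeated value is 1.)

89

84 → 8² + 4² = 80
80 → 8² + 0² = 64
64 → 6² + 4² = 52
52 → 5² + 2² = 29
29 → 2² + 9² = 85
85 → 8² + 5² = 89
89 → 8² + 9² = 145
145 → 1² + 4² + 5² = 42
42 → 4² + 2² = 20
20 → 2² + 0² = 4
4 → 4² = 16
16 → 1² + 6² = 37
37 → 3² + 7² = 58
58 → 5² + 8² = 89  — 89 already appeared earlier.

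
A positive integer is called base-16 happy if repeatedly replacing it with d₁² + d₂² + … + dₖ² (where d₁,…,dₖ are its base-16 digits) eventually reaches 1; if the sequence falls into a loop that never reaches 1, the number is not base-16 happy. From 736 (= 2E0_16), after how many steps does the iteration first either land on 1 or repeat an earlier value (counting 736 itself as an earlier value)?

9

736 = (2,14,0)_16 → 2² + 14² + 0² = 4 + 196 + 0 = 200
200 = (12,8)_16 → 12² + 8² = 144 + 64 = 208
208 = (13,0)_16 → 13² + 0² = 169 + 0 = 169
169 = (10,9)_16 → 10² + 9² = 100 + 81 = 181
181 = (11,5)_16 → 11² + 5² = 121 + 25 = 146
146 = (9,2)_16 → 9² + 2² = 81 + 4 = 85
85 = (5,5)_16 → 5² + 5² = 25 + 25 = 50
50 = (3,2)_16 → 3² + 2² = 9 + 4 = 13
13 = (13)_16 → 13² = 169  — 169 repeats.
That took 9 steps.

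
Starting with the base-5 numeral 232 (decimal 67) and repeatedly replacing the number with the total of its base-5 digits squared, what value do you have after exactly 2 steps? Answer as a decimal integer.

67 = (2,3,2)_5 → 2² + 3² + 2² = 4 + 9 + 4 = 17
17 = (3,2)_5 → 3² + 2² = 9 + 4 = 13

13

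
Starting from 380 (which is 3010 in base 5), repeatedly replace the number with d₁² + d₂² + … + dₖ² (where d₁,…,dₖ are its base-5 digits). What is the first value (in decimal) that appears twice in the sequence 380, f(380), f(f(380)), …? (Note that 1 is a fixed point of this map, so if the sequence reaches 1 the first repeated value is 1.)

380 = (3,0,1,0)_5 → 3² + 0² + 1² + 0² = 9 + 0 + 1 + 0 = 10
10 = (2,0)_5 → 2² + 0² = 4 + 0 = 4
4 = (4)_5 → 4² = 16
16 = (3,1)_5 → 3² + 1² = 9 + 1 = 10  — 10 already appeared earlier.

10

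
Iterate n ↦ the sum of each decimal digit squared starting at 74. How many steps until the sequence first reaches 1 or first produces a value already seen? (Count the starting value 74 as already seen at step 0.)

74 → 7² + 4² = 65
65 → 6² + 5² = 61
61 → 6² + 1² = 37
37 → 3² + 7² = 58
58 → 5² + 8² = 89
89 → 8² + 9² = 145
145 → 1² + 4² + 5² = 42
42 → 4² + 2² = 20
20 → 2² + 0² = 4
4 → 4² = 16
16 → 1² + 6² = 37  — 37 repeats.
That took 11 steps.

11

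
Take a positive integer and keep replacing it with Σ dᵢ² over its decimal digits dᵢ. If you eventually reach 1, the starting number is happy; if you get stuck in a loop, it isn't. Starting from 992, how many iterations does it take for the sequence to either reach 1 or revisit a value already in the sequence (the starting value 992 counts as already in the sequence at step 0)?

11

992 → 166
166 → 73
73 → 58
58 → 89
89 → 145
145 → 42
42 → 20
20 → 4
4 → 16
16 → 37
37 → 58  — 58 repeats.
That took 11 steps.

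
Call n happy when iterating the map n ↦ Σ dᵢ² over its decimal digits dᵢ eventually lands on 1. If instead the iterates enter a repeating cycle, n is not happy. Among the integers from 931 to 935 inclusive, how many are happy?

2

931: 931 → 91 → 82 → 68 → 100 → 1  (reaches 1)
932: 932 → 94 → 97 → 130 → 10 → 1  (reaches 1)
933: 933 → 99 → 162 → 41 → 17 → 50 → 25 → 29 → 85 → 89 → 145 → 42 → 20 → 4 → 16 → 37 → 58 → 89  (repeats 89)
934: 934 → 106 → 37 → 58 → 89 → 145 → 42 → 20 → 4 → 16 → 37  (repeats 37)
935: 935 → 115 → 27 → 53 → 34 → 25 → 29 → 85 → 89 → 145 → 42 → 20 → 4 → 16 → 37 → 58 → 89  (repeats 89)
happy: 931, 932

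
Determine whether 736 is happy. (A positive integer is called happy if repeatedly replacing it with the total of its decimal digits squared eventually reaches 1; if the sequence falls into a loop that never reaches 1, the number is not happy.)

happy

736 → 7² + 3² + 6² = 49 + 9 + 36 = 94
94 → 9² + 4² = 81 + 16 = 97
97 → 9² + 7² = 81 + 49 = 130
130 → 1² + 3² + 0² = 1 + 9 + 0 = 10
10 → 1² + 0² = 1 + 0 = 1  — reached 1.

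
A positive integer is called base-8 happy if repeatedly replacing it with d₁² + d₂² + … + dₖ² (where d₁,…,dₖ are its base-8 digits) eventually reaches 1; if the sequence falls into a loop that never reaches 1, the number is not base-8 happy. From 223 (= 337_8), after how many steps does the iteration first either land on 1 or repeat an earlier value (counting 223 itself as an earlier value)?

5

223 = (3,3,7)_8 → 67
67 = (1,0,3)_8 → 10
10 = (1,2)_8 → 5
5 = (5)_8 → 25
25 = (3,1)_8 → 10  — 10 repeats.
That took 5 steps.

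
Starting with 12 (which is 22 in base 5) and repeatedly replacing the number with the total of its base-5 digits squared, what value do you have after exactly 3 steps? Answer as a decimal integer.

12 = (2,2)_5 → 2² + 2² = 4 + 4 = 8
8 = (1,3)_5 → 1² + 3² = 1 + 9 = 10
10 = (2,0)_5 → 2² + 0² = 4 + 0 = 4

4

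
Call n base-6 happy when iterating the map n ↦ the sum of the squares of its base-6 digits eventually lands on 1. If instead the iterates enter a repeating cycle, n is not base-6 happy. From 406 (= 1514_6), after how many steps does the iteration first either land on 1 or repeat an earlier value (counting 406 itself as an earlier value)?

406 = (1,5,1,4)_6 → 1² + 5² + 1² + 4² = 1 + 25 + 1 + 16 = 43
43 = (1,1,1)_6 → 1² + 1² + 1² = 1 + 1 + 1 = 3
3 = (3)_6 → 3² = 9
9 = (1,3)_6 → 1² + 3² = 1 + 9 = 10
10 = (1,4)_6 → 1² + 4² = 1 + 16 = 17
17 = (2,5)_6 → 2² + 5² = 4 + 25 = 29
29 = (4,5)_6 → 4² + 5² = 16 + 25 = 41
41 = (1,0,5)_6 → 1² + 0² + 5² = 1 + 0 + 25 = 26
26 = (4,2)_6 → 4² + 2² = 16 + 4 = 20
20 = (3,2)_6 → 3² + 2² = 9 + 4 = 13
13 = (2,1)_6 → 2² + 1² = 4 + 1 = 5
5 = (5)_6 → 5² = 25
25 = (4,1)_6 → 4² + 1² = 16 + 1 = 17  — 17 repeats.
That took 13 steps.

13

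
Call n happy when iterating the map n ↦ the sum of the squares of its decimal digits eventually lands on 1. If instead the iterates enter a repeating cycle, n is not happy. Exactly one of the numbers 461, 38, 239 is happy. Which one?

239

461: 461 → 53 → 34 → 25 → 29 → 85 → 89 → 145 → 42 → 20 → 4 → 16 → 37 → 58 → 89  — repeats 89 (not happy)
38: 38 → 73 → 58 → 89 → 145 → 42 → 20 → 4 → 16 → 37 → 58  — repeats 58 (not happy)
239: 239 → 94 → 97 → 130 → 10 → 1  — reaches 1 (happy)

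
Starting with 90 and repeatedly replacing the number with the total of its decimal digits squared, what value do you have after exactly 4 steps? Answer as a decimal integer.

37

90 → 9² + 0² = 81 + 0 = 81
81 → 8² + 1² = 64 + 1 = 65
65 → 6² + 5² = 36 + 25 = 61
61 → 6² + 1² = 36 + 1 = 37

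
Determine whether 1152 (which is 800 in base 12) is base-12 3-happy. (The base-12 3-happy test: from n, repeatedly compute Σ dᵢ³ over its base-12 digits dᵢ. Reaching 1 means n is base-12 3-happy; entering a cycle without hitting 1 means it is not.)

1152 = (8,0,0)_12 → 512
512 = (3,6,8)_12 → 755
755 = (5,2,11)_12 → 1464
1464 = (10,2,0)_12 → 1008
1008 = (7,0,0)_12 → 343
343 = (2,4,7)_12 → 415
415 = (2,10,7)_12 → 1351
1351 = (9,4,7)_12 → 1136
1136 = (7,10,8)_12 → 1855
1855 = (1,0,10,7)_12 → 1344
1344 = (9,4,0)_12 → 793
793 = (5,6,1)_12 → 342
342 = (2,4,6)_12 → 288
288 = (2,0,0)_12 → 8
8 = (8)_12 → 512  — 512 already seen; the sequence cycles without reaching 1.

not base-12 3-happy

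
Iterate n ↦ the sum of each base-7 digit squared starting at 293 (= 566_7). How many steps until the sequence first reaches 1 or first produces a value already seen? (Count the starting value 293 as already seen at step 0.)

293 = (5,6,6)_7 → 5² + 6² + 6² = 97
97 = (1,6,6)_7 → 1² + 6² + 6² = 73
73 = (1,3,3)_7 → 1² + 3² + 3² = 19
19 = (2,5)_7 → 2² + 5² = 29
29 = (4,1)_7 → 4² + 1² = 17
17 = (2,3)_7 → 2² + 3² = 13
13 = (1,6)_7 → 1² + 6² = 37
37 = (5,2)_7 → 5² + 2² = 29  — 29 repeats.
That took 8 steps.

8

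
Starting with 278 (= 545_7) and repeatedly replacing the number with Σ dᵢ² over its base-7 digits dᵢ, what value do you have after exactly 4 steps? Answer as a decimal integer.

278 = (5,4,5)_7 → 5² + 4² + 5² = 66
66 = (1,2,3)_7 → 1² + 2² + 3² = 14
14 = (2,0)_7 → 2² + 0² = 4
4 = (4)_7 → 4² = 16

16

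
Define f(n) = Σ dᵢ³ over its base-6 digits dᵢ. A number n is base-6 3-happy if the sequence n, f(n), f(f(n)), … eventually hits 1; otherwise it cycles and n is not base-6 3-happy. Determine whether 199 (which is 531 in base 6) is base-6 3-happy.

base-6 3-happy

199 = (5,3,1)_6 → 5³ + 3³ + 1³ = 125 + 27 + 1 = 153
153 = (4,1,3)_6 → 4³ + 1³ + 3³ = 64 + 1 + 27 = 92
92 = (2,3,2)_6 → 2³ + 3³ + 2³ = 8 + 27 + 8 = 43
43 = (1,1,1)_6 → 1³ + 1³ + 1³ = 1 + 1 + 1 = 3
3 = (3)_6 → 3³ = 27
27 = (4,3)_6 → 4³ + 3³ = 64 + 27 = 91
91 = (2,3,1)_6 → 2³ + 3³ + 1³ = 8 + 27 + 1 = 36
36 = (1,0,0)_6 → 1³ + 0³ + 0³ = 1 + 0 + 0 = 1  — reached 1.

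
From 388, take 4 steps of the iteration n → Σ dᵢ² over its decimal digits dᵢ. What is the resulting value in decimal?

37

388 → 137
137 → 59
59 → 106
106 → 37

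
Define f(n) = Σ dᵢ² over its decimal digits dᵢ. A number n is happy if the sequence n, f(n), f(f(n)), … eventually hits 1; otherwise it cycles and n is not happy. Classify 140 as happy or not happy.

not happy

140 → 1² + 4² + 0² = 17
17 → 1² + 7² = 50
50 → 5² + 0² = 25
25 → 2² + 5² = 29
29 → 2² + 9² = 85
85 → 8² + 5² = 89
89 → 8² + 9² = 145
145 → 1² + 4² + 5² = 42
42 → 4² + 2² = 20
20 → 2² + 0² = 4
4 → 4² = 16
16 → 1² + 6² = 37
37 → 3² + 7² = 58
58 → 5² + 8² = 89  — 89 already seen; the sequence cycles without reaching 1.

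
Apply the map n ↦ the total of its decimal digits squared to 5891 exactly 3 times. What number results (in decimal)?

5891 → 5² + 8² + 9² + 1² = 25 + 64 + 81 + 1 = 171
171 → 1² + 7² + 1² = 1 + 49 + 1 = 51
51 → 5² + 1² = 25 + 1 = 26

26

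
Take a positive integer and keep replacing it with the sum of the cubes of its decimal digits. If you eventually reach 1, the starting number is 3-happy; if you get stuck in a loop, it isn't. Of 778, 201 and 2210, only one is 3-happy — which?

778: 778 → 1198 → 1243 → 100 → 1  — reaches 1 (3-happy)
201: 201 → 9 → 729 → 1080 → 513 → 153 → 153  — repeats 153 (not 3-happy)
2210: 2210 → 17 → 344 → 155 → 251 → 134 → 92 → 737 → 713 → 371 → 371  — repeats 371 (not 3-happy)

778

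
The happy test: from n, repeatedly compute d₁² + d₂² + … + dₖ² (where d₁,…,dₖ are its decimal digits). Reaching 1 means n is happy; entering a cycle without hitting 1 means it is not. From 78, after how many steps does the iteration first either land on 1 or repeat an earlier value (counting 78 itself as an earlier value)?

78 → 113
113 → 11
11 → 2
2 → 4
4 → 16
16 → 37
37 → 58
58 → 89
89 → 145
145 → 42
42 → 20
20 → 4  — 4 repeats.
That took 12 steps.

12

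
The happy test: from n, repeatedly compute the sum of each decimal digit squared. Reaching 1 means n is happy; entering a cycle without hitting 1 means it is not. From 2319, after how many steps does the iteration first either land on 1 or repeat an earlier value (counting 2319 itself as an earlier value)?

2319 → 95
95 → 106
106 → 37
37 → 58
58 → 89
89 → 145
145 → 42
42 → 20
20 → 4
4 → 16
16 → 37  — 37 repeats.
That took 11 steps.

11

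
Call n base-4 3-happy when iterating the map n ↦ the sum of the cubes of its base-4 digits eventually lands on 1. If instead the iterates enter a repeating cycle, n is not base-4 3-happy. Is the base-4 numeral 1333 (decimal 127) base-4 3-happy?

base-4 3-happy

127 = (1,3,3,3)_4 → 1³ + 3³ + 3³ + 3³ = 82
82 = (1,1,0,2)_4 → 1³ + 1³ + 0³ + 2³ = 10
10 = (2,2)_4 → 2³ + 2³ = 16
16 = (1,0,0)_4 → 1³ + 0³ + 0³ = 1  — reached 1.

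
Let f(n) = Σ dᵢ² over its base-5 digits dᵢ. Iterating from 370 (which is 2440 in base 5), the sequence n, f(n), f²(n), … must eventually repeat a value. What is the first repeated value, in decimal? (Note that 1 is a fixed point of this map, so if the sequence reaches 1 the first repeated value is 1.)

4

370 = (2,4,4,0)_5 → 2² + 4² + 4² + 0² = 4 + 16 + 16 + 0 = 36
36 = (1,2,1)_5 → 1² + 2² + 1² = 1 + 4 + 1 = 6
6 = (1,1)_5 → 1² + 1² = 1 + 1 = 2
2 = (2)_5 → 2² = 4
4 = (4)_5 → 4² = 16
16 = (3,1)_5 → 3² + 1² = 9 + 1 = 10
10 = (2,0)_5 → 2² + 0² = 4 + 0 = 4  — 4 already appeared earlier.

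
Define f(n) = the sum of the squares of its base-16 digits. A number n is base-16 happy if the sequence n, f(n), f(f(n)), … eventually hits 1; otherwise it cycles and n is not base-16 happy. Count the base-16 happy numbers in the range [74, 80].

74: 74 → 116 → 65 → 17 → 2 → 4 → 16 → 1  — base-16 happy
75: 75 → 137 → 145 → 82 → 29 → 170 → 200 → 208 → 169 → 181 → 146 → 85 → 50 → 13 → 169  — not base-16 happy
76: 76 → 160 → 100 → 52 → 25 → 82 → 29 → 170 → 200 → 208 → 169 → 181 → 146 → 85 → 50 → 13 → 169  — not base-16 happy
77: 77 → 185 → 202 → 244 → 241 → 226 → 200 → 208 → 169 → 181 → 146 → 85 → 50 → 13 → 169  — not base-16 happy
78: 78 → 212 → 185 → 202 → 244 → 241 → 226 → 200 → 208 → 169 → 181 → 146 → 85 → 50 → 13 → 169  — not base-16 happy
79: 79 → 241 → 226 → 200 → 208 → 169 → 181 → 146 → 85 → 50 → 13 → 169  — not base-16 happy
80: 80 → 25 → 82 → 29 → 170 → 200 → 208 → 169 → 181 → 146 → 85 → 50 → 13 → 169  — not base-16 happy
base-16 happy: 74

1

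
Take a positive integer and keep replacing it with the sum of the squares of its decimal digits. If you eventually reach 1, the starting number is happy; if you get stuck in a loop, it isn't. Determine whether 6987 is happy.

happy

6987 → 6² + 9² + 8² + 7² = 36 + 81 + 64 + 49 = 230
230 → 2² + 3² + 0² = 4 + 9 + 0 = 13
13 → 1² + 3² = 1 + 9 = 10
10 → 1² + 0² = 1 + 0 = 1  — reached 1.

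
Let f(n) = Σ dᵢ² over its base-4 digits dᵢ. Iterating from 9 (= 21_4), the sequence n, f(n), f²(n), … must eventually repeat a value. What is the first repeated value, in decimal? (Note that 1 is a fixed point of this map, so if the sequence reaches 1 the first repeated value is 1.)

1

9 = (2,1)_4 → 2² + 1² = 5
5 = (1,1)_4 → 1² + 1² = 2
2 = (2)_4 → 2² = 4
4 = (1,0)_4 → 1² + 0² = 1  — reached the fixed point 1.
1 → 1, so 1 is the first repeated value.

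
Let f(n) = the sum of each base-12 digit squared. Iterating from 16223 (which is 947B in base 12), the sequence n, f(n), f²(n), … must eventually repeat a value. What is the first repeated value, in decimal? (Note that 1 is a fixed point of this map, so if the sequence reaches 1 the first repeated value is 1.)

50

16223 = (9,4,7,11)_12 → 9² + 4² + 7² + 11² = 81 + 16 + 49 + 121 = 267
267 = (1,10,3)_12 → 1² + 10² + 3² = 1 + 100 + 9 = 110
110 = (9,2)_12 → 9² + 2² = 81 + 4 = 85
85 = (7,1)_12 → 7² + 1² = 49 + 1 = 50
50 = (4,2)_12 → 4² + 2² = 16 + 4 = 20
20 = (1,8)_12 → 1² + 8² = 1 + 64 = 65
65 = (5,5)_12 → 5² + 5² = 25 + 25 = 50  — 50 already appeared earlier.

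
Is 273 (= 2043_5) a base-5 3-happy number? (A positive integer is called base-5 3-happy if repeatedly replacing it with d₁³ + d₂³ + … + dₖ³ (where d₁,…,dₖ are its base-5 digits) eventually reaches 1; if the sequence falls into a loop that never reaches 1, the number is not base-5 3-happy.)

not base-5 3-happy

273 = (2,0,4,3)_5 → 2³ + 0³ + 4³ + 3³ = 8 + 0 + 64 + 27 = 99
99 = (3,4,4)_5 → 3³ + 4³ + 4³ = 27 + 64 + 64 = 155
155 = (1,1,1,0)_5 → 1³ + 1³ + 1³ + 0³ = 1 + 1 + 1 + 0 = 3
3 = (3)_5 → 3³ = 27
27 = (1,0,2)_5 → 1³ + 0³ + 2³ = 1 + 0 + 8 = 9
9 = (1,4)_5 → 1³ + 4³ = 1 + 64 = 65
65 = (2,3,0)_5 → 2³ + 3³ + 0³ = 8 + 27 + 0 = 35
35 = (1,2,0)_5 → 1³ + 2³ + 0³ = 1 + 8 + 0 = 9  — 9 already seen; the sequence cycles without reaching 1.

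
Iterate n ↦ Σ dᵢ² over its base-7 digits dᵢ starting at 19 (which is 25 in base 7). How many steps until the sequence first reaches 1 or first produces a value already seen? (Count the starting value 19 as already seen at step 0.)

5

19 = (2,5)_7 → 2² + 5² = 4 + 25 = 29
29 = (4,1)_7 → 4² + 1² = 16 + 1 = 17
17 = (2,3)_7 → 2² + 3² = 4 + 9 = 13
13 = (1,6)_7 → 1² + 6² = 1 + 36 = 37
37 = (5,2)_7 → 5² + 2² = 25 + 4 = 29  — 29 repeats.
That took 5 steps.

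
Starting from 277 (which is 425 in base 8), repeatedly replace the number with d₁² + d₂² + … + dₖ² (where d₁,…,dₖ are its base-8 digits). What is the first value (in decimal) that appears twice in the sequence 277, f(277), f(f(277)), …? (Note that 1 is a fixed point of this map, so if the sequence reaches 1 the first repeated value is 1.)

25

277 = (4,2,5)_8 → 4² + 2² + 5² = 16 + 4 + 25 = 45
45 = (5,5)_8 → 5² + 5² = 25 + 25 = 50
50 = (6,2)_8 → 6² + 2² = 36 + 4 = 40
40 = (5,0)_8 → 5² + 0² = 25 + 0 = 25
25 = (3,1)_8 → 3² + 1² = 9 + 1 = 10
10 = (1,2)_8 → 1² + 2² = 1 + 4 = 5
5 = (5)_8 → 5² = 25  — 25 already appeared earlier.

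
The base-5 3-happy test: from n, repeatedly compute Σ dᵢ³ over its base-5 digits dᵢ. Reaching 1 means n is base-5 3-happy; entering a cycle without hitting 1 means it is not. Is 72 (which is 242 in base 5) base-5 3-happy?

not base-5 3-happy

72 = (2,4,2)_5 → 2³ + 4³ + 2³ = 80
80 = (3,1,0)_5 → 3³ + 1³ + 0³ = 28
28 = (1,0,3)_5 → 1³ + 0³ + 3³ = 28  — 28 already seen; the sequence cycles without reaching 1.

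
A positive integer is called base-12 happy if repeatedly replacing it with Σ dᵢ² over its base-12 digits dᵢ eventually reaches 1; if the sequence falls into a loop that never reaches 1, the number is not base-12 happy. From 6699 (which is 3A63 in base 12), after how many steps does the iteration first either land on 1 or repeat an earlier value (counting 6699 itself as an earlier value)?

6699 = (3,10,6,3)_12 → 3² + 10² + 6² + 3² = 154
154 = (1,0,10)_12 → 1² + 0² + 10² = 101
101 = (8,5)_12 → 8² + 5² = 89
89 = (7,5)_12 → 7² + 5² = 74
74 = (6,2)_12 → 6² + 2² = 40
40 = (3,4)_12 → 3² + 4² = 25
25 = (2,1)_12 → 2² + 1² = 5
5 = (5)_12 → 5² = 25  — 25 repeats.
That took 8 steps.

8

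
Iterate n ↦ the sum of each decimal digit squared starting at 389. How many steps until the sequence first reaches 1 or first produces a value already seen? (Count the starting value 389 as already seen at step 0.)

389 → 3² + 8² + 9² = 154
154 → 1² + 5² + 4² = 42
42 → 4² + 2² = 20
20 → 2² + 0² = 4
4 → 4² = 16
16 → 1² + 6² = 37
37 → 3² + 7² = 58
58 → 5² + 8² = 89
89 → 8² + 9² = 145
145 → 1² + 4² + 5² = 42  — 42 repeats.
That took 10 steps.

10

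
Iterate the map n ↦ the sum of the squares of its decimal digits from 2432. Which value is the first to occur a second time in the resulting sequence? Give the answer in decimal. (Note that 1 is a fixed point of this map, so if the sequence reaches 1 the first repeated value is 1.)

37

2432 → 2² + 4² + 3² + 2² = 33
33 → 3² + 3² = 18
18 → 1² + 8² = 65
65 → 6² + 5² = 61
61 → 6² + 1² = 37
37 → 3² + 7² = 58
58 → 5² + 8² = 89
89 → 8² + 9² = 145
145 → 1² + 4² + 5² = 42
42 → 4² + 2² = 20
20 → 2² + 0² = 4
4 → 4² = 16
16 → 1² + 6² = 37  — 37 already appeared earlier.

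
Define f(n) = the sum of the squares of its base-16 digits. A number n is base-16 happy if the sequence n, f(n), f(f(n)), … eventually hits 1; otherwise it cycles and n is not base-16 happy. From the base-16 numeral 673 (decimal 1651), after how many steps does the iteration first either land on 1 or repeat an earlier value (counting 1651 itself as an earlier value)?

1651 = (6,7,3)_16 → 6² + 7² + 3² = 36 + 49 + 9 = 94
94 = (5,14)_16 → 5² + 14² = 25 + 196 = 221
221 = (13,13)_16 → 13² + 13² = 169 + 169 = 338
338 = (1,5,2)_16 → 1² + 5² + 2² = 1 + 25 + 4 = 30
30 = (1,14)_16 → 1² + 14² = 1 + 196 = 197
197 = (12,5)_16 → 12² + 5² = 144 + 25 = 169
169 = (10,9)_16 → 10² + 9² = 100 + 81 = 181
181 = (11,5)_16 → 11² + 5² = 121 + 25 = 146
146 = (9,2)_16 → 9² + 2² = 81 + 4 = 85
85 = (5,5)_16 → 5² + 5² = 25 + 25 = 50
50 = (3,2)_16 → 3² + 2² = 9 + 4 = 13
13 = (13)_16 → 13² = 169  — 169 repeats.
That took 12 steps.

12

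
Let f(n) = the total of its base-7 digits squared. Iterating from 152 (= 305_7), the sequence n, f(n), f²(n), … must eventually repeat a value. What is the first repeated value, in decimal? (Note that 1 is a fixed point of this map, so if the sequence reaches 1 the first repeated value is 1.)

152 = (3,0,5)_7 → 3² + 0² + 5² = 34
34 = (4,6)_7 → 4² + 6² = 52
52 = (1,0,3)_7 → 1² + 0² + 3² = 10
10 = (1,3)_7 → 1² + 3² = 10  — 10 already appeared earlier.

10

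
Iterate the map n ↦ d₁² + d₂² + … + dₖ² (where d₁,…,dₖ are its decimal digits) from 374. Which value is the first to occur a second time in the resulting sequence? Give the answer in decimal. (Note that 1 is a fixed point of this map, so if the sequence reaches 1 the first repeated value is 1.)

374 → 3² + 7² + 4² = 74
74 → 7² + 4² = 65
65 → 6² + 5² = 61
61 → 6² + 1² = 37
37 → 3² + 7² = 58
58 → 5² + 8² = 89
89 → 8² + 9² = 145
145 → 1² + 4² + 5² = 42
42 → 4² + 2² = 20
20 → 2² + 0² = 4
4 → 4² = 16
16 → 1² + 6² = 37  — 37 already appeared earlier.

37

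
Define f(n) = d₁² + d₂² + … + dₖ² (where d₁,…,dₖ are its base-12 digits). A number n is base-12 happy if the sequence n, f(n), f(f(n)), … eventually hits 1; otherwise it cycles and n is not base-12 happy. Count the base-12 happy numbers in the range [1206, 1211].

1206: 1206 → 116 → 145 → 2 → 4 → 16 → 17 → 26 → 8 → 64 → 41 → 34 → 104 → 128 → 164 → 66 → 61 → 26  (repeats 26)
1207: 1207 → 129 → 181 → 11 → 121 → 101 → 89 → 74 → 40 → 25 → 5 → 25  (repeats 25)
1208: 1208 → 144 → 1  (reaches 1)
1209: 1209 → 161 → 27 → 13 → 2 → 4 → 16 → 17 → 26 → 8 → 64 → 41 → 34 → 104 → 128 → 164 → 66 → 61 → 26  (repeats 26)
1210: 1210 → 180 → 10 → 100 → 80 → 100  (repeats 100)
1211: 1211 → 201 → 98 → 68 → 89 → 74 → 40 → 25 → 5 → 25  (repeats 25)
base-12 happy: 1208

1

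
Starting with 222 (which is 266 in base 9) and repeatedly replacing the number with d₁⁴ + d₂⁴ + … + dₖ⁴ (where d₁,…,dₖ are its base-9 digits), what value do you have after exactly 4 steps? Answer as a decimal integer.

222 = (2,6,6)_9 → 2⁴ + 6⁴ + 6⁴ = 2608
2608 = (3,5,1,7)_9 → 3⁴ + 5⁴ + 1⁴ + 7⁴ = 3108
3108 = (4,2,3,3)_9 → 4⁴ + 2⁴ + 3⁴ + 3⁴ = 434
434 = (5,3,2)_9 → 5⁴ + 3⁴ + 2⁴ = 722

722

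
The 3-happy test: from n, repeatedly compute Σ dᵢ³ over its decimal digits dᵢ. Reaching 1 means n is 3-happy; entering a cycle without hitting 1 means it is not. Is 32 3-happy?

not 3-happy

32 → 3³ + 2³ = 27 + 8 = 35
35 → 3³ + 5³ = 27 + 125 = 152
152 → 1³ + 5³ + 2³ = 1 + 125 + 8 = 134
134 → 1³ + 3³ + 4³ = 1 + 27 + 64 = 92
92 → 9³ + 2³ = 729 + 8 = 737
737 → 7³ + 3³ + 7³ = 343 + 27 + 343 = 713
713 → 7³ + 1³ + 3³ = 343 + 1 + 27 = 371
371 → 3³ + 7³ + 1³ = 27 + 343 + 1 = 371  — 371 already seen; the sequence cycles without reaching 1.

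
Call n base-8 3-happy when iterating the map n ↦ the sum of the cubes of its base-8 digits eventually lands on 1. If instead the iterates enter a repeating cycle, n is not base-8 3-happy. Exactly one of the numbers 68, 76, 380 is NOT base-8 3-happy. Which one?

380

68: 68 → 65 → 2 → 8 → 1  — reaches 1 (base-8 3-happy)
76: 76 → 66 → 9 → 2 → 8 → 1  — reaches 1 (base-8 3-happy)
380: 380 → 532 → 73 → 3 → 27 → 54 → 432 → 432  — repeats 432 (not base-8 3-happy)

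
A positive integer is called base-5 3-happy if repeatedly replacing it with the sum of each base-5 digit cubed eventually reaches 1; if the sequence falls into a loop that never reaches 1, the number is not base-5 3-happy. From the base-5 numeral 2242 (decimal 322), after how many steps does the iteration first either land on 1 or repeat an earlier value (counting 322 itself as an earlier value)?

322 = (2,2,4,2)_5 → 2³ + 2³ + 4³ + 2³ = 88
88 = (3,2,3)_5 → 3³ + 2³ + 3³ = 62
62 = (2,2,2)_5 → 2³ + 2³ + 2³ = 24
24 = (4,4)_5 → 4³ + 4³ = 128
128 = (1,0,0,3)_5 → 1³ + 0³ + 0³ + 3³ = 28
28 = (1,0,3)_5 → 1³ + 0³ + 3³ = 28  — 28 repeats.
That took 6 steps.

6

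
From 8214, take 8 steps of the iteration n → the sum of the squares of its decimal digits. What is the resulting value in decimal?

37

8214 → 8² + 2² + 1² + 4² = 85
85 → 8² + 5² = 89
89 → 8² + 9² = 145
145 → 1² + 4² + 5² = 42
42 → 4² + 2² = 20
20 → 2² + 0² = 4
4 → 4² = 16
16 → 1² + 6² = 37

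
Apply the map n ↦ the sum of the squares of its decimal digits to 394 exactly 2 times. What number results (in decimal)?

37

394 → 3² + 9² + 4² = 106
106 → 1² + 0² + 6² = 37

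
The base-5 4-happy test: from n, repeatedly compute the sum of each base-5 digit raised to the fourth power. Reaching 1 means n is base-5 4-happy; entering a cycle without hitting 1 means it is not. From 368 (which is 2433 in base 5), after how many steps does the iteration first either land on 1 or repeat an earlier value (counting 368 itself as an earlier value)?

6

368 = (2,4,3,3)_5 → 2⁴ + 4⁴ + 3⁴ + 3⁴ = 434
434 = (3,2,1,4)_5 → 3⁴ + 2⁴ + 1⁴ + 4⁴ = 354
354 = (2,4,0,4)_5 → 2⁴ + 4⁴ + 0⁴ + 4⁴ = 528
528 = (4,1,0,3)_5 → 4⁴ + 1⁴ + 0⁴ + 3⁴ = 338
338 = (2,3,2,3)_5 → 2⁴ + 3⁴ + 2⁴ + 3⁴ = 194
194 = (1,2,3,4)_5 → 1⁴ + 2⁴ + 3⁴ + 4⁴ = 354  — 354 repeats.
That took 6 steps.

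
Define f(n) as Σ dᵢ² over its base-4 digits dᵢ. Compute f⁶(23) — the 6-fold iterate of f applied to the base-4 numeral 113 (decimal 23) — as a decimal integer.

23 = (1,1,3)_4 → 11
11 = (2,3)_4 → 13
13 = (3,1)_4 → 10
10 = (2,2)_4 → 8
8 = (2,0)_4 → 4
4 = (1,0)_4 → 1

1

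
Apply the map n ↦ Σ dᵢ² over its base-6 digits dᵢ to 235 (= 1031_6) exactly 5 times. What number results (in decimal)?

5

235 = (1,0,3,1)_6 → 1² + 0² + 3² + 1² = 11
11 = (1,5)_6 → 1² + 5² = 26
26 = (4,2)_6 → 4² + 2² = 20
20 = (3,2)_6 → 3² + 2² = 13
13 = (2,1)_6 → 2² + 1² = 5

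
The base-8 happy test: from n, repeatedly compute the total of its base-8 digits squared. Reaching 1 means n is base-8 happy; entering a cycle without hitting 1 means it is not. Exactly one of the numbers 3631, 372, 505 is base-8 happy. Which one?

3631: 3631 → 123 → 59 → 58 → 53 → 61 → 74 → 6 → 36 → 32 → 16 → 4 → 16  — repeats 16 (not base-8 happy)
372: 372 → 77 → 27 → 18 → 8 → 1  — reaches 1 (base-8 happy)
505: 505 → 99 → 26 → 13 → 26  — repeats 26 (not base-8 happy)

372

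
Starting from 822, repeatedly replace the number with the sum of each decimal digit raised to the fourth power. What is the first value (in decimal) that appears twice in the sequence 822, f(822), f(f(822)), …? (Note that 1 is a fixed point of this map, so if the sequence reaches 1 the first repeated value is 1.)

822 → 8⁴ + 2⁴ + 2⁴ = 4096 + 16 + 16 = 4128
4128 → 4⁴ + 1⁴ + 2⁴ + 8⁴ = 256 + 1 + 16 + 4096 = 4369
4369 → 4⁴ + 3⁴ + 6⁴ + 9⁴ = 256 + 81 + 1296 + 6561 = 8194
8194 → 8⁴ + 1⁴ + 9⁴ + 4⁴ = 4096 + 1 + 6561 + 256 = 10914
10914 → 1⁴ + 0⁴ + 9⁴ + 1⁴ + 4⁴ = 1 + 0 + 6561 + 1 + 256 = 6819
6819 → 6⁴ + 8⁴ + 1⁴ + 9⁴ = 1296 + 4096 + 1 + 6561 = 11954
11954 → 1⁴ + 1⁴ + 9⁴ + 5⁴ + 4⁴ = 1 + 1 + 6561 + 625 + 256 = 7444
7444 → 7⁴ + 4⁴ + 4⁴ + 4⁴ = 2401 + 256 + 256 + 256 = 3169
3169 → 3⁴ + 1⁴ + 6⁴ + 9⁴ = 81 + 1 + 1296 + 6561 = 7939
7939 → 7⁴ + 9⁴ + 3⁴ + 9⁴ = 2401 + 6561 + 81 + 6561 = 15604
15604 → 1⁴ + 5⁴ + 6⁴ + 0⁴ + 4⁴ = 1 + 625 + 1296 + 0 + 256 = 2178
2178 → 2⁴ + 1⁴ + 7⁴ + 8⁴ = 16 + 1 + 2401 + 4096 = 6514
6514 → 6⁴ + 5⁴ + 1⁴ + 4⁴ = 1296 + 625 + 1 + 256 = 2178  — 2178 already appeared earlier.

2178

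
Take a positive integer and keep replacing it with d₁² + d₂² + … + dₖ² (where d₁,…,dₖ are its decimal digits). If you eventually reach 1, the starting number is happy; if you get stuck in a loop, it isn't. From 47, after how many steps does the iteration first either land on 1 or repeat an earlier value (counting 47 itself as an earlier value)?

47 → 4² + 7² = 16 + 49 = 65
65 → 6² + 5² = 36 + 25 = 61
61 → 6² + 1² = 36 + 1 = 37
37 → 3² + 7² = 9 + 49 = 58
58 → 5² + 8² = 25 + 64 = 89
89 → 8² + 9² = 64 + 81 = 145
145 → 1² + 4² + 5² = 1 + 16 + 25 = 42
42 → 4² + 2² = 16 + 4 = 20
20 → 2² + 0² = 4 + 0 = 4
4 → 4² = 16
16 → 1² + 6² = 1 + 36 = 37  — 37 repeats.
That took 11 steps.

11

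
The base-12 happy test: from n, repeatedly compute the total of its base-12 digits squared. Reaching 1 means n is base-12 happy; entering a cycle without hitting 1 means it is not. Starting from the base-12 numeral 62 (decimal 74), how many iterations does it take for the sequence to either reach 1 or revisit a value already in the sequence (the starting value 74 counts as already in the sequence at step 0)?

4

74 = (6,2)_12 → 6² + 2² = 36 + 4 = 40
40 = (3,4)_12 → 3² + 4² = 9 + 16 = 25
25 = (2,1)_12 → 2² + 1² = 4 + 1 = 5
5 = (5)_12 → 5² = 25  — 25 repeats.
That took 4 steps.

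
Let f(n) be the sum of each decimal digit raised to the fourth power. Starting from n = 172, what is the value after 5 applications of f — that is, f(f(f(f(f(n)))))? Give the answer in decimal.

172 → 1⁴ + 7⁴ + 2⁴ = 2418
2418 → 2⁴ + 4⁴ + 1⁴ + 8⁴ = 4369
4369 → 4⁴ + 3⁴ + 6⁴ + 9⁴ = 8194
8194 → 8⁴ + 1⁴ + 9⁴ + 4⁴ = 10914
10914 → 1⁴ + 0⁴ + 9⁴ + 1⁴ + 4⁴ = 6819

6819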